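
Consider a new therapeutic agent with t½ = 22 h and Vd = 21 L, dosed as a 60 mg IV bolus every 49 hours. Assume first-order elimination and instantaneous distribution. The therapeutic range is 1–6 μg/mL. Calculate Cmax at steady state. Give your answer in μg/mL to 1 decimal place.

Over one 49-h interval, 49/22 ≈ 2.2273 half-lives elapse, leaving f ≈ 0.2136 of each dose.
At steady state, accumulation factor R = 1/(1 − e^(−kτ)) ≈ 1.2716.
Each bolus raises the concentration by D/Vd = 60/21 ≈ 2.857 μg/mL.
Cmax,ss = C₀/(1 − f) ≈ 2.857/0.7864 ≈ 3.633 μg/mL.
Peak 3.6 μg/mL vs MTC 6 μg/mL: below toxic threshold.

3.6 μg/mL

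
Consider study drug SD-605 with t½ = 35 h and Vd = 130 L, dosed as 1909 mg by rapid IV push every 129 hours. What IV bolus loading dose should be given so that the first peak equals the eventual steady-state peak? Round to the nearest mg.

2070 mg

f = (1/2)^(129/35) ≈ 0.077712; accumulation ratio R = 1/(1−f) ≈ 1.08426.
Loading dose to hit Cmax,ss on first dose: D_load = D_maint·R ≈ 1909 × 1.08426 ≈ 2069.85 mg.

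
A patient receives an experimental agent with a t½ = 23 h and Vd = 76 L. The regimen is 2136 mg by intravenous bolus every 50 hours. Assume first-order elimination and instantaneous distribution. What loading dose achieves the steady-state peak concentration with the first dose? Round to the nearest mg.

2744 mg

f = (1/2)^(50/23) ≈ 0.221609; accumulation ratio R = 1/(1−f) ≈ 1.28470.
Loading dose to hit Cmax,ss on first dose: D_load = D_maint·R ≈ 2136 × 1.28470 ≈ 2744.12 mg.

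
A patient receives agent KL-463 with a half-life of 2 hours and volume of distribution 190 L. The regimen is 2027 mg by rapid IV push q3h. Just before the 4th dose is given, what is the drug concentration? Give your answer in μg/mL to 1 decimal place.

5.6 μg/mL

f = (1/2)^(τ/t½) = (1/2)^(3/2) ≈ 0.3536.
C₀ = D/Vd = 2027/190 ≈ 10.668 μg/mL.
Before the 4th dose, 3 doses have been given. Superposition: Cmin = C₀·(f + f² + … + f^3).
≈ 10.668 × (0.3536 + 0.1250 + 0.0442) ≈ 10.668 × 0.5228 ≈ 5.577 μg/mL.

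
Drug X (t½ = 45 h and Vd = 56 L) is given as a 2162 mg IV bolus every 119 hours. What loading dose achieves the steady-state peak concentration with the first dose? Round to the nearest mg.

f = (1/2)^(119/45) ≈ 0.159935; accumulation ratio R = 1/(1−f) ≈ 1.19038.
Loading dose to hit Cmax,ss on first dose: D_load = D_maint·R ≈ 2162 × 1.19038 ≈ 2573.60 mg.

2574 mg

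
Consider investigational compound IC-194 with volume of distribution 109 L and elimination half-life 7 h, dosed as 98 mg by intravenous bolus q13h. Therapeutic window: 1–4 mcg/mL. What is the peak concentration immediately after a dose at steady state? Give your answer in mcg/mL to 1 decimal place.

k = ln2/t½ = ln2/7 ≈ 0.099021 h⁻¹; fraction remaining f = e^(−kτ) = e^(−0.099021×13) ≈ 0.2760.
At steady state, accumulation factor R = 1/(1 − e^(−kτ)) ≈ 1.3812.
Single-dose peak C₀ = D/Vd = 98/109 ≈ 0.899 mcg/mL.
Steady-state peak Cmax,ss = C₀·R ≈ 0.899 × 1.3812 ≈ 1.242 mcg/mL.
Peak 1.2 mcg/mL vs MTC 4 mcg/mL: below toxic threshold.

1.2 mcg/mL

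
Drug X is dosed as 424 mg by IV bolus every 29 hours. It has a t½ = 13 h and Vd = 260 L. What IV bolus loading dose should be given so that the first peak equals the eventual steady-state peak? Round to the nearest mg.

539 mg

f = (1/2)^(29/13) ≈ 0.213045; accumulation ratio R = 1/(1−f) ≈ 1.27072.
Loading dose to hit Cmax,ss on first dose: D_load = D_maint·R ≈ 424 × 1.27072 ≈ 538.79 mg.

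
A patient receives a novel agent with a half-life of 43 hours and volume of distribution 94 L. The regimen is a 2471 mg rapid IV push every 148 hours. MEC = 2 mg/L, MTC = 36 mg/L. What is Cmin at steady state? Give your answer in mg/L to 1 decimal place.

k = ln2/t½ = ln2/43 ≈ 0.016120 h⁻¹; fraction remaining f = e^(−kτ) = e^(−0.016120×148) ≈ 0.0920.
At steady state, accumulation factor R = 1/(1 − e^(−kτ)) ≈ 1.1013.
Single-dose peak C₀ = D/Vd = 2471/94 ≈ 26.287 mg/L.
Cmax,ss = C₀/(1 − f) ≈ 26.287/0.9080 ≈ 28.950 mg/L.
One interval later, Cmin,ss = Cmax,ss·e^(−kτ) ≈ 28.950 × 0.0920 ≈ 2.663 mg/L.
Trough 2.7 mg/L vs MEC 2 mg/L: adequate.

2.7 mg/L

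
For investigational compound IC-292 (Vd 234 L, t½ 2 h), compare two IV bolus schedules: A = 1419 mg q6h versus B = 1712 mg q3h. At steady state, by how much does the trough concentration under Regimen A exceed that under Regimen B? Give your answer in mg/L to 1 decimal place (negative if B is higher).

Regimen A: f = (1/2)^(6/2) ≈ 0.1250; Cmin,ss = (1419/234)·f/(1−f) ≈ 0.866 mg/L.
Regimen B: f = (1/2)^(3/2) ≈ 0.3536; Cmin,ss = (1712/234)·f/(1−f) ≈ 4.002 mg/L.
Difference ≈ 0.866 − 4.002 ≈ -3.136 mg/L.

-3.1 mg/L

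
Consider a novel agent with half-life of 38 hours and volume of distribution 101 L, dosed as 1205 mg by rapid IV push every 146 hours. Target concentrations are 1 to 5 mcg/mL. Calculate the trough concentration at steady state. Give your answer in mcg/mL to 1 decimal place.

Over one 146-h interval, 146/38 ≈ 3.8421 half-lives elapse, leaving f ≈ 0.0697 of each dose.
Each bolus raises the concentration by D/Vd = 1205/101 ≈ 11.931 mcg/mL.
Steady-state trough Cmin,ss = C₀·f/(1−f) ≈ 11.931 × 0.0697/0.9303 ≈ 0.894 mcg/mL.
Trough 0.9 mcg/mL vs MEC 1 mcg/mL: subtherapeutic.

0.9 mcg/mL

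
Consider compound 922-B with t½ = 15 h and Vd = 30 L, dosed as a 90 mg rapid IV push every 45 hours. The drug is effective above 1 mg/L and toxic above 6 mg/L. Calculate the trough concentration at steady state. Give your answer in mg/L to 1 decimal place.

0.4 mg/L

The dosing interval is 3 half-lives, so f = 2^(−3) = 0.125.
Accumulation ratio R = 1/(1 − f) = 1/0.875 = 8/7.
Single-dose peak C₀ = D/Vd = 90/30 = 3 mg/L.
Steady-state peak Cmax,ss = C₀·R = 3 × 8/7 ≈ 3.429 mg/L.
Steady-state trough Cmin,ss = Cmax,ss·f ≈ 3.429 × 0.125 ≈ 0.429 mg/L.
Trough 0.4 mg/L vs MEC 1 mg/L: subtherapeutic.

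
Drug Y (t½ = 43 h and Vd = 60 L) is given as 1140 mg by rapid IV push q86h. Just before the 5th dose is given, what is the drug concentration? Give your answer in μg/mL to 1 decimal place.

f = (1/2)^(τ/t½) = (1/2)^(86/43) ≈ 0.2500.
C₀ = D/Vd = 1140/60 ≈ 19.000 μg/mL.
Before the 5th dose, 4 doses have been given. Superposition: Cmin = C₀·(f + f² + … + f^4).
≈ 19.000 × (0.2500 + 0.0625 + 0.0156 + 0.0039) ≈ 19.000 × 0.3320 ≈ 6.308 μg/mL.

6.3 μg/mL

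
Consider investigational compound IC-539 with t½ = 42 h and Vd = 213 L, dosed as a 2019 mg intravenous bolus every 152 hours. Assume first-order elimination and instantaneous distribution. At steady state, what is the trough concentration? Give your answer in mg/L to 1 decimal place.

0.8 mg/L

Over one 152-h interval, 152/42 ≈ 3.619 half-lives elapse, leaving f ≈ 0.0814 of each dose.
At steady state, accumulation factor R = 1/(1 − e^(−kτ)) ≈ 1.0886.
Each bolus raises the concentration by D/Vd = 2019/213 ≈ 9.479 mg/L.
Steady-state peak Cmax,ss = C₀·R ≈ 9.479 × 1.0886 ≈ 10.319 mg/L.
One interval later, Cmin,ss = Cmax,ss·e^(−kτ) ≈ 10.319 × 0.0814 ≈ 0.840 mg/L.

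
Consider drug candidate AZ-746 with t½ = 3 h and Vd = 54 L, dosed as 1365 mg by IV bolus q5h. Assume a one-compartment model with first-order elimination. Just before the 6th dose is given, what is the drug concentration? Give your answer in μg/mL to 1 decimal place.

f = (1/2)^(τ/t½) = (1/2)^(5/3) ≈ 0.3150.
C₀ = D/Vd = 1365/54 ≈ 25.278 μg/mL.
Before the 6th dose, 5 doses have been given. Superposition: Cmin = C₀·(f + f² + … + f^5).
≈ 25.278 × (0.3150 + 0.0992 + 0.0313 + 0.0098 + 0.0031) ≈ 25.278 × 0.4584 ≈ 11.587 μg/mL.

11.6 μg/mL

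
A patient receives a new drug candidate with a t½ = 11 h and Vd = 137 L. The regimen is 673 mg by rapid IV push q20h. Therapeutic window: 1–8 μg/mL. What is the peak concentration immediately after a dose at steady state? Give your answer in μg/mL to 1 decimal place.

Over one 20-h interval, 20/11 ≈ 1.8182 half-lives elapse, leaving f ≈ 0.2836 of each dose.
Accumulation ratio R = 1/(1 − f) ≈ 1/0.7164 ≈ 1.3959.
Each bolus raises the concentration by D/Vd = 673/137 ≈ 4.912 μg/mL.
Steady-state peak Cmax,ss = C₀·R ≈ 4.912 × 1.3959 ≈ 6.857 μg/mL.
Peak 6.9 μg/mL vs MTC 8 μg/mL: below toxic threshold.

6.9 μg/mL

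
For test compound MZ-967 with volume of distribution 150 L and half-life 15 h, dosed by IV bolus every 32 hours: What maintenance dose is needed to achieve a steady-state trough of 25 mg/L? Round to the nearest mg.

τ/t½ = 32/15 ≈ 2.1333, so f = (1/2)^(32/15) ≈ 0.227931.
Cmin,ss = (D/Vd)·f/(1−f), so D = Cmin,ss·Vd·(1−f)/f.
D = 25 × 150 × (1−f)/f ≈ 25 × 150 × 3.38729 ≈ 12702.34 mg.

12702 mg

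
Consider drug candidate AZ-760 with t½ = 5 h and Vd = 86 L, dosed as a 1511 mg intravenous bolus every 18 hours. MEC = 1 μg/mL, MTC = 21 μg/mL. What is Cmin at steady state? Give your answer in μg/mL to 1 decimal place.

1.6 μg/mL

Over one 18-h interval, 18/5 ≈ 3.6 half-lives elapse, leaving f ≈ 0.0825 of each dose.
Each bolus raises the concentration by D/Vd = 1511/86 ≈ 17.570 μg/mL.
Steady-state trough Cmin,ss = C₀·f/(1−f) ≈ 17.570 × 0.0825/0.9175 ≈ 1.580 μg/mL.
Trough 1.6 μg/mL vs MEC 1 μg/mL: adequate.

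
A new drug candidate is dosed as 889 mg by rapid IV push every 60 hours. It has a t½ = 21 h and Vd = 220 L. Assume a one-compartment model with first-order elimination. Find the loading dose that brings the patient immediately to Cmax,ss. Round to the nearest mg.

1031 mg

f = (1/2)^(60/21) ≈ 0.138011; accumulation ratio R = 1/(1−f) ≈ 1.16011.
Loading dose to hit Cmax,ss on first dose: D_load = D_maint·R ≈ 889 × 1.16011 ≈ 1031.34 mg.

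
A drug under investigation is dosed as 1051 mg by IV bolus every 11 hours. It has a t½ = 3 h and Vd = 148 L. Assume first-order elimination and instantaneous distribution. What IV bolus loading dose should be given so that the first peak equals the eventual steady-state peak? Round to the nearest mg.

f = (1/2)^(11/3) ≈ 0.078745; accumulation ratio R = 1/(1−f) ≈ 1.08548.
Loading dose to hit Cmax,ss on first dose: D_load = D_maint·R ≈ 1051 × 1.08548 ≈ 1140.84 mg.

1141 mg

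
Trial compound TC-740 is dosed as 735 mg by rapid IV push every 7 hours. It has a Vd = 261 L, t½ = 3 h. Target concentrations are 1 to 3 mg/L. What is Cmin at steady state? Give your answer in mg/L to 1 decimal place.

τ/t½ = 7/3 ≈ 2.3333, so fraction remaining f = (1/2)^(7/3) ≈ 0.1984.
Each bolus raises the concentration by D/Vd = 735/261 ≈ 2.816 mg/L.
Steady-state trough Cmin,ss = C₀·f/(1−f) ≈ 2.816 × 0.1984/0.8016 ≈ 0.697 mg/L.
Trough 0.7 mg/L vs MEC 1 mg/L: subtherapeutic.

0.7 mg/L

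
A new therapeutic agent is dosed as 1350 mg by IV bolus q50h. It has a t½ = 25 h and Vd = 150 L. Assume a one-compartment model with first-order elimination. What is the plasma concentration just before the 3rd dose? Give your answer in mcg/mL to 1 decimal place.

2.8 mcg/mL

f = (1/2)^(τ/t½) = (1/2)^(50/25) ≈ 0.2500.
C₀ = D/Vd = 1350/150 ≈ 9.000 mcg/mL.
Before the 3rd dose, 2 doses have been given. Superposition: Cmin = C₀·(f + f²).
≈ 9.000 × (0.2500 + 0.0625) ≈ 9.000 × 0.3125 ≈ 2.812 mcg/mL.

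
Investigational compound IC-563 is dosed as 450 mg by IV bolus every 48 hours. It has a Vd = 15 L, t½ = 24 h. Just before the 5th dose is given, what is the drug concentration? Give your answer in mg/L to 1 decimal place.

10.0 mg/L

f = (1/2)^(τ/t½) = (1/2)^(48/24) ≈ 0.2500.
C₀ = D/Vd = 450/15 ≈ 30.000 mg/L.
Before the 5th dose, 4 doses have been given. Superposition: Cmin = C₀·(f + f² + … + f^4).
≈ 30.000 × (0.2500 + 0.0625 + 0.0156 + 0.0039) ≈ 30.000 × 0.3320 ≈ 9.960 mg/L.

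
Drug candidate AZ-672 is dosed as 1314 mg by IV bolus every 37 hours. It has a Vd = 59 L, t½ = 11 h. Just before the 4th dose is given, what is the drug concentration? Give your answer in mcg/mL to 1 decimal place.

2.4 mcg/mL

f = (1/2)^(τ/t½) = (1/2)^(37/11) ≈ 0.0972.
C₀ = D/Vd = 1314/59 ≈ 22.271 mcg/mL.
Before the 4th dose, 3 doses have been given. Superposition: Cmin = C₀·(f + f² + … + f^3).
≈ 22.271 × (0.0972 + 0.0094 + 0.0009) ≈ 22.271 × 0.1075 ≈ 2.394 mcg/mL.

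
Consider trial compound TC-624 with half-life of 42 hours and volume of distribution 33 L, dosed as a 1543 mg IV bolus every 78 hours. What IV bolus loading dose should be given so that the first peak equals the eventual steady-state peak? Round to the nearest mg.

2131 mg

f = (1/2)^(78/42) ≈ 0.276022; accumulation ratio R = 1/(1−f) ≈ 1.38126.
Loading dose to hit Cmax,ss on first dose: D_load = D_maint·R ≈ 1543 × 1.38126 ≈ 2131.28 mg.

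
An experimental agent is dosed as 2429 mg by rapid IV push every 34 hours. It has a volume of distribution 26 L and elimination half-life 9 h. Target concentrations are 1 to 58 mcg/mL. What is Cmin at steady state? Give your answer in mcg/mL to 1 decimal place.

7.3 mcg/mL

Over one 34-h interval, 34/9 ≈ 3.7778 half-lives elapse, leaving f ≈ 0.0729 of each dose.
Accumulation ratio R = 1/(1 − f) ≈ 1/0.9271 ≈ 1.0786.
Single-dose peak C₀ = D/Vd = 2429/26 ≈ 93.423 mcg/mL.
Cmax,ss = C₀/(1 − f) ≈ 93.423/0.9271 ≈ 100.769 mcg/mL.
One interval later, Cmin,ss = Cmax,ss·e^(−kτ) ≈ 100.769 × 0.0729 ≈ 7.346 mcg/mL.
Trough 7.3 mcg/mL vs MEC 1 mcg/mL: adequate.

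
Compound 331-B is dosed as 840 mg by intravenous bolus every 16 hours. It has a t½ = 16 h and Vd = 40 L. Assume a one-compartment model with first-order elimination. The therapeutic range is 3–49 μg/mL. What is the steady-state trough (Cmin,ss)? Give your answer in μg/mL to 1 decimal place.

21.0 μg/mL

τ = 16 h = 1 half-life, so f = (1/2)^1 = 0.5.
Accumulation ratio R = 1/(1 − f) = 1/0.5 = 2/1.
Single-dose peak C₀ = D/Vd = 840/40 = 21 μg/mL.
Steady-state peak Cmax,ss = C₀·R = 21 × 2/1 ≈ 42.000 μg/mL.
Steady-state trough Cmin,ss = Cmax,ss·f ≈ 42.000 × 0.5 ≈ 21.000 μg/mL.
Trough 21.0 μg/mL vs MEC 3 μg/mL: adequate.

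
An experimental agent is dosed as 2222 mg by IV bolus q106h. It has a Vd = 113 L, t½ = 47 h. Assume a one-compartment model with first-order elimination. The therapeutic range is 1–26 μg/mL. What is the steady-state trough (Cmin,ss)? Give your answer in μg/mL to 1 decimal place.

τ/t½ = 106/47 ≈ 2.2553, so fraction remaining f = (1/2)^(106/47) ≈ 0.2095.
At steady state, accumulation factor R = 1/(1 − e^(−kτ)) ≈ 1.2650.
Single-dose peak C₀ = D/Vd = 2222/113 ≈ 19.664 μg/mL.
Steady-state peak Cmax,ss = C₀·R ≈ 19.664 × 1.2650 ≈ 24.875 μg/mL.
One interval later, Cmin,ss = Cmax,ss·e^(−kτ) ≈ 24.875 × 0.2095 ≈ 5.211 μg/mL.
Trough 5.2 μg/mL vs MEC 1 μg/mL: adequate.

5.2 μg/mL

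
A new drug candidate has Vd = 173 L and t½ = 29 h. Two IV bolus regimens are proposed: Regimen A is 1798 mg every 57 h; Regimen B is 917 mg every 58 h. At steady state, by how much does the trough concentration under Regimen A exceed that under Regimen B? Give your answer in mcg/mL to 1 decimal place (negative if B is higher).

1.8 mcg/mL

Regimen A: f = (1/2)^(57/29) ≈ 0.2560; Cmin,ss = (1798/173)·f/(1−f) ≈ 3.576 mcg/mL.
Regimen B: f = (1/2)^(58/29) ≈ 0.2500; Cmin,ss = (917/173)·f/(1−f) ≈ 1.767 mcg/mL.
Difference ≈ 3.576 − 1.767 ≈ 1.809 mcg/mL.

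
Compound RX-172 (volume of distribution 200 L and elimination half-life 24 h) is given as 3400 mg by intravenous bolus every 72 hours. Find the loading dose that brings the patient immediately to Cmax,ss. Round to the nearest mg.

3886 mg

f = (1/2)^(72/24) ≈ 0.125000; accumulation ratio R = 1/(1−f) ≈ 1.14286.
Loading dose to hit Cmax,ss on first dose: D_load = D_maint·R ≈ 3400 × 1.14286 ≈ 3885.72 mg.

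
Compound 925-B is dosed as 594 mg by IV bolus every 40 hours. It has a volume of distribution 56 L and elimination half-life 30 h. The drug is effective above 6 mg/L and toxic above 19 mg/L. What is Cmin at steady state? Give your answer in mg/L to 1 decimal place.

7.0 mg/L

Over one 40-h interval, 40/30 ≈ 1.3333 half-lives elapse, leaving f ≈ 0.3969 of each dose.
Single-dose peak C₀ = D/Vd = 594/56 ≈ 10.607 mg/L.
Steady-state trough Cmin,ss = C₀·f/(1−f) ≈ 10.607 × 0.3969/0.6031 ≈ 6.980 mg/L.
Trough 7.0 mg/L vs MEC 6 mg/L: adequate.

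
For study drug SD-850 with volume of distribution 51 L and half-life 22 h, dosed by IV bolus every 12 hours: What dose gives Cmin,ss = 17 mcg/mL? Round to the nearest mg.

τ/t½ = 12/22 ≈ 0.54545, so f = (1/2)^(12/22) ≈ 0.685175.
Cmin,ss = (D/Vd)·f/(1−f), so D = Cmin,ss·Vd·(1−f)/f.
D = 17 × 51 × (1−f)/f ≈ 17 × 51 × 0.45948 ≈ 398.37 mg.

398 mg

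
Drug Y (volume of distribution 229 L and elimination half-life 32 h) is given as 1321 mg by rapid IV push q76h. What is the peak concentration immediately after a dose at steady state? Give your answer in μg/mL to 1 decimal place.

τ/t½ = 76/32 ≈ 2.375, so fraction remaining f = (1/2)^(76/32) ≈ 0.1928.
At steady state, accumulation factor R = 1/(1 − e^(−kτ)) ≈ 1.2389.
Single-dose peak C₀ = D/Vd = 1321/229 ≈ 5.769 μg/mL.
Cmax,ss = C₀/(1 − f) ≈ 5.769/0.8072 ≈ 7.147 μg/mL.

7.1 μg/mL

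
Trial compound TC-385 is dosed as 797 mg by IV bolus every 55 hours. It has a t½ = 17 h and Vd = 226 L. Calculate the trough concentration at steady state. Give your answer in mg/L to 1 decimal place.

0.4 mg/L

k = ln2/t½ = ln2/17 ≈ 0.040773 h⁻¹; fraction remaining f = e^(−kτ) = e^(−0.040773×55) ≈ 0.1062.
Single-dose peak C₀ = D/Vd = 797/226 ≈ 3.527 mg/L.
Steady-state trough Cmin,ss = C₀·f/(1−f) ≈ 3.527 × 0.1062/0.8938 ≈ 0.419 mg/L.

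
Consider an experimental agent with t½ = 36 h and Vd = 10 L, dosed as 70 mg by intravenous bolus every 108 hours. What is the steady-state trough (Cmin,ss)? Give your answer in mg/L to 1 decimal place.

τ = 108 h = 3 half-lives, so f = (1/2)^3 = 0.125.
At steady state, R = 1/(1 − 0.125) = 8/7.
Single-dose peak C₀ = D/Vd = 70/10 = 7 mg/L.
Steady-state peak Cmax,ss = C₀·R = 7 × 8/7 ≈ 8.000 mg/L.
Steady-state trough Cmin,ss = Cmax,ss·f ≈ 8.000 × 0.125 ≈ 1.000 mg/L.

1.0 mg/L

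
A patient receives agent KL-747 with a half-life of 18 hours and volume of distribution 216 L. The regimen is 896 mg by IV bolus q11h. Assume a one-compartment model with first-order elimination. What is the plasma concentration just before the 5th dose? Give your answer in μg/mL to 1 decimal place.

f = (1/2)^(τ/t½) = (1/2)^(11/18) ≈ 0.6547.
C₀ = D/Vd = 896/216 ≈ 4.148 μg/mL.
Before the 5th dose, 4 doses have been given. Superposition: Cmin = C₀·(f + f² + … + f^4).
≈ 4.148 × (0.6547 + 0.4286 + 0.2806 + 0.1837) ≈ 4.148 × 1.5476 ≈ 6.419 μg/mL.

6.4 μg/mL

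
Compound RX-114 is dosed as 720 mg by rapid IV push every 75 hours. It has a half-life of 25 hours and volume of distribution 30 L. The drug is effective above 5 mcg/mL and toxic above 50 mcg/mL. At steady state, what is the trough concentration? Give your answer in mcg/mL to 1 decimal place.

τ = 75 h = 3 half-lives, so f = (1/2)^3 = 0.125.
At steady state, R = 1/(1 − 0.125) = 8/7.
Single-dose peak C₀ = D/Vd = 720/30 = 24 mcg/mL.
Steady-state peak Cmax,ss = C₀·R = 24 × 8/7 ≈ 27.429 mcg/mL.
Steady-state trough Cmin,ss = Cmax,ss·f ≈ 27.429 × 0.125 ≈ 3.429 mcg/mL.
Trough 3.4 mcg/mL vs MEC 5 mcg/mL: subtherapeutic.

3.4 mcg/mL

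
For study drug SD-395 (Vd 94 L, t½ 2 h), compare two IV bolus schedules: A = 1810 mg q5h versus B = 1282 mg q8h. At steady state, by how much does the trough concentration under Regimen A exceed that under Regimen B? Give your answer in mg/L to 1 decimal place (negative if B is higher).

3.2 mg/L

Regimen A: f = (1/2)^(5/2) ≈ 0.1768; Cmin,ss = (1810/94)·f/(1−f) ≈ 4.135 mg/L.
Regimen B: f = (1/2)^(8/2) ≈ 0.0625; Cmin,ss = (1282/94)·f/(1−f) ≈ 0.909 mg/L.
Difference ≈ 4.135 − 0.909 ≈ 3.226 mg/L.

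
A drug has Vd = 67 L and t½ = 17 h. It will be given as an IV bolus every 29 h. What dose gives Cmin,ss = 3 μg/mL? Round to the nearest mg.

455 mg

τ/t½ = 29/17 ≈ 1.7059, so f = (1/2)^(29/17) ≈ 0.306534.
Cmin,ss = (D/Vd)·f/(1−f), so D = Cmin,ss·Vd·(1−f)/f.
D = 3 × 67 × (1−f)/f ≈ 3 × 67 × 2.26228 ≈ 454.72 mg.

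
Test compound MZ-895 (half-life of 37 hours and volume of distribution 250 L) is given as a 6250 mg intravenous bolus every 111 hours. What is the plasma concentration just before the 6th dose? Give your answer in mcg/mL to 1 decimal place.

f = (1/2)^(τ/t½) = (1/2)^(111/37) ≈ 0.1250.
C₀ = D/Vd = 6250/250 ≈ 25.000 mcg/mL.
Before the 6th dose, 5 doses have been given. Superposition: Cmin = C₀·(f + f² + … + f^5).
≈ 25.000 × (0.1250 + 0.0156 + 0.0020 + 0.0002 + 0.0000) ≈ 25.000 × 0.1428 ≈ 3.570 mcg/mL.

3.6 mcg/mL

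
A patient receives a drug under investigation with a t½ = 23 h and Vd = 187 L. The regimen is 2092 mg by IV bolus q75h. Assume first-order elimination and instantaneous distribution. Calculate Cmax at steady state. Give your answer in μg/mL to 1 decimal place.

Over one 75-h interval, 75/23 ≈ 3.2609 half-lives elapse, leaving f ≈ 0.1043 of each dose.
Accumulation ratio R = 1/(1 − f) ≈ 1/0.8957 ≈ 1.1164.
Each bolus raises the concentration by D/Vd = 2092/187 ≈ 11.187 μg/mL.
Steady-state peak Cmax,ss = C₀·R ≈ 11.187 × 1.1164 ≈ 12.489 μg/mL.

12.5 μg/mL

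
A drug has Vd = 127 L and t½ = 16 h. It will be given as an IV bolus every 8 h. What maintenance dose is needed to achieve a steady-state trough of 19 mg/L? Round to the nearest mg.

τ/t½ = 8/16 ≈ 0.5, so f = (1/2)^(8/16) ≈ 0.707107.
Cmin,ss = (D/Vd)·f/(1−f), so D = Cmin,ss·Vd·(1−f)/f.
D = 19 × 127 × (1−f)/f ≈ 19 × 127 × 0.41421 ≈ 999.49 mg.

999 mg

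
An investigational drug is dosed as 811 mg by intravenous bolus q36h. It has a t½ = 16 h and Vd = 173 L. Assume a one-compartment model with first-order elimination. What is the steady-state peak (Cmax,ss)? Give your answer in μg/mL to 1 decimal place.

τ/t½ = 36/16 ≈ 2.25, so fraction remaining f = (1/2)^(36/16) ≈ 0.2102.
At steady state, accumulation factor R = 1/(1 − e^(−kτ)) ≈ 1.2661.
Single-dose peak C₀ = D/Vd = 811/173 ≈ 4.688 μg/mL.
Steady-state peak Cmax,ss = C₀·R ≈ 4.688 × 1.2661 ≈ 5.935 μg/mL.

5.9 μg/mL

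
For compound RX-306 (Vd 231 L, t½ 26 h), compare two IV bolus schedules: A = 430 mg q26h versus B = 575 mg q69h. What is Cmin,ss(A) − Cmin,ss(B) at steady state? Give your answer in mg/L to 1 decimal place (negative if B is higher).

Regimen A: f = (1/2)^(26/26) ≈ 0.5000; Cmin,ss = (430/231)·f/(1−f) ≈ 1.861 mg/L.
Regimen B: f = (1/2)^(69/26) ≈ 0.1589; Cmin,ss = (575/231)·f/(1−f) ≈ 0.470 mg/L.
Difference ≈ 1.861 − 0.470 ≈ 1.391 mg/L.

1.4 mg/L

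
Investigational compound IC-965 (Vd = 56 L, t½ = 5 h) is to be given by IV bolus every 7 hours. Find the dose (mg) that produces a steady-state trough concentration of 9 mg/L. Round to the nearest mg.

826 mg

τ/t½ = 7/5 ≈ 1.4, so f = (1/2)^(7/5) ≈ 0.378929.
Cmin,ss = (D/Vd)·f/(1−f), so D = Cmin,ss·Vd·(1−f)/f.
D = 9 × 56 × (1−f)/f ≈ 9 × 56 × 1.63902 ≈ 826.07 mg.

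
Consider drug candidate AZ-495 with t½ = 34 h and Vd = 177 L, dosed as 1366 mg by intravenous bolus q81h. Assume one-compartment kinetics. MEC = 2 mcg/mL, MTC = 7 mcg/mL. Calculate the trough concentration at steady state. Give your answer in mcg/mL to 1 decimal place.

1.8 mcg/mL

Over one 81-h interval, 81/34 ≈ 2.3824 half-lives elapse, leaving f ≈ 0.1918 of each dose.
Single-dose peak C₀ = D/Vd = 1366/177 ≈ 7.718 mcg/mL.
Steady-state trough Cmin,ss = C₀·f/(1−f) ≈ 7.718 × 0.1918/0.8082 ≈ 1.832 mcg/mL.
Trough 1.8 mcg/mL vs MEC 2 mcg/mL: subtherapeutic.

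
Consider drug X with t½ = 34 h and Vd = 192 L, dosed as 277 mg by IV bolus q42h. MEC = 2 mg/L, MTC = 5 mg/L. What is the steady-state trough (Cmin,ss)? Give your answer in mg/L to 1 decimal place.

1.1 mg/L

τ/t½ = 42/34 ≈ 1.2353, so fraction remaining f = (1/2)^(42/34) ≈ 0.4248.
Each bolus raises the concentration by D/Vd = 277/192 ≈ 1.443 mg/L.
Steady-state trough Cmin,ss = C₀·f/(1−f) ≈ 1.443 × 0.4248/0.5752 ≈ 1.066 mg/L.
Trough 1.1 mg/L vs MEC 2 mg/L: subtherapeutic.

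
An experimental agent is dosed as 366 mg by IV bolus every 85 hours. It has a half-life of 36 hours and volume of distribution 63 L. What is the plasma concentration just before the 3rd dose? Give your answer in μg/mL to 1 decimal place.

f = (1/2)^(τ/t½) = (1/2)^(85/36) ≈ 0.1946.
C₀ = D/Vd = 366/63 ≈ 5.810 μg/mL.
Before the 3rd dose, 2 doses have been given. Superposition: Cmin = C₀·(f + f²).
≈ 5.810 × (0.1946 + 0.0379) ≈ 5.810 × 0.2325 ≈ 1.351 μg/mL.

1.4 μg/mL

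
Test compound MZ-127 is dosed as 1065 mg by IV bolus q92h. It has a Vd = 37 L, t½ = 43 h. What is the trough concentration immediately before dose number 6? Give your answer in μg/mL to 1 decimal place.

f = (1/2)^(τ/t½) = (1/2)^(92/43) ≈ 0.2270.
C₀ = D/Vd = 1065/37 ≈ 28.784 μg/mL.
Before the 6th dose, 5 doses have been given. Superposition: Cmin = C₀·(f + f² + … + f^5).
≈ 28.784 × (0.2270 + 0.0515 + 0.0117 + 0.0027 + 0.0006) ≈ 28.784 × 0.2935 ≈ 8.448 μg/mL.

8.4 μg/mL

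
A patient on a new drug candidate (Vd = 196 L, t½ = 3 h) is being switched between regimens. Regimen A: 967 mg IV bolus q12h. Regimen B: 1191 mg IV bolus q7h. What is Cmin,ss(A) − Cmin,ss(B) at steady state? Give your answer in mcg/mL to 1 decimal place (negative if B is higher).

-1.2 mcg/mL

Regimen A: f = (1/2)^(12/3) ≈ 0.0625; Cmin,ss = (967/196)·f/(1−f) ≈ 0.329 mcg/mL.
Regimen B: f = (1/2)^(7/3) ≈ 0.1984; Cmin,ss = (1191/196)·f/(1−f) ≈ 1.504 mcg/mL.
Difference ≈ 0.329 − 1.504 ≈ -1.175 mcg/mL.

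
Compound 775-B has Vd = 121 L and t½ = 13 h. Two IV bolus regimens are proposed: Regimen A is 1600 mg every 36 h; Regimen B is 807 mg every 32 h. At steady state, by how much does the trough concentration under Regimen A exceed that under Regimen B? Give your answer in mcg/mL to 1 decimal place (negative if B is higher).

Regimen A: f = (1/2)^(36/13) ≈ 0.1467; Cmin,ss = (1600/121)·f/(1−f) ≈ 2.273 mcg/mL.
Regimen B: f = (1/2)^(32/13) ≈ 0.1816; Cmin,ss = (807/121)·f/(1−f) ≈ 1.480 mcg/mL.
Difference ≈ 2.273 − 1.480 ≈ 0.793 mcg/mL.

0.8 mcg/mL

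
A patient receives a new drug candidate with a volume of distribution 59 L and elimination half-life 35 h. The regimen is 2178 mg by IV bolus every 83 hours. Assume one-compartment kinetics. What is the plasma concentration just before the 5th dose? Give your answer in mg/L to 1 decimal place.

f = (1/2)^(τ/t½) = (1/2)^(83/35) ≈ 0.1933.
C₀ = D/Vd = 2178/59 ≈ 36.915 mg/L.
Before the 5th dose, 4 doses have been given. Superposition: Cmin = C₀·(f + f² + … + f^4).
≈ 36.915 × (0.1933 + 0.0374 + 0.0072 + 0.0014) ≈ 36.915 × 0.2393 ≈ 8.834 mg/L.

8.8 mg/L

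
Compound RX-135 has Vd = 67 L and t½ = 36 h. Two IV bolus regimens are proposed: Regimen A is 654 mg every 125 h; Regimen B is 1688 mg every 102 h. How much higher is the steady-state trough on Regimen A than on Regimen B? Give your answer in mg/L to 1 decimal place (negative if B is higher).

Regimen A: f = (1/2)^(125/36) ≈ 0.0901; Cmin,ss = (654/67)·f/(1−f) ≈ 0.967 mg/L.
Regimen B: f = (1/2)^(102/36) ≈ 0.1403; Cmin,ss = (1688/67)·f/(1−f) ≈ 4.112 mg/L.
Difference ≈ 0.967 − 4.112 ≈ -3.145 mg/L.

-3.1 mg/L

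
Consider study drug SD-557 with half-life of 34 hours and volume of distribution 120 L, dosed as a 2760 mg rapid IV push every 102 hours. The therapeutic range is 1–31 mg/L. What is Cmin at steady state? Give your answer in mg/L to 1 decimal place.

3.3 mg/L

The dosing interval is 3 half-lives, so f = 2^(−3) = 0.125.
At steady state, R = 1/(1 − 0.125) = 8/7.
Single-dose peak C₀ = D/Vd = 2760/120 = 23 mg/L.
Steady-state peak Cmax,ss = C₀·R = 23 × 8/7 ≈ 26.286 mg/L.
Steady-state trough Cmin,ss = Cmax,ss·f ≈ 26.286 × 0.125 ≈ 3.286 mg/L.
Trough 3.3 mg/L vs MEC 1 mg/L: adequate.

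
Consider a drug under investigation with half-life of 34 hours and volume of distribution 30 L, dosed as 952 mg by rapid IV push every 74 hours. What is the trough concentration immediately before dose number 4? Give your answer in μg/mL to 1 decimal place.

f = (1/2)^(τ/t½) = (1/2)^(74/34) ≈ 0.2212.
C₀ = D/Vd = 952/30 ≈ 31.733 μg/mL.
Before the 4th dose, 3 doses have been given. Superposition: Cmin = C₀·(f + f² + … + f^3).
≈ 31.733 × (0.2212 + 0.0489 + 0.0108) ≈ 31.733 × 0.2809 ≈ 8.914 μg/mL.

8.9 μg/mL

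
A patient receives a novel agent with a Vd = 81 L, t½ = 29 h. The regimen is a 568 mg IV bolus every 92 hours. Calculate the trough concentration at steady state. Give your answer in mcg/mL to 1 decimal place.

0.9 mcg/mL

Over one 92-h interval, 92/29 ≈ 3.1724 half-lives elapse, leaving f ≈ 0.1109 of each dose.
At steady state, accumulation factor R = 1/(1 − e^(−kτ)) ≈ 1.1247.
Each bolus raises the concentration by D/Vd = 568/81 ≈ 7.012 mcg/mL.
Steady-state peak Cmax,ss = C₀·R ≈ 7.012 × 1.1247 ≈ 7.886 mcg/mL.
Steady-state trough Cmin,ss = Cmax,ss·f ≈ 7.886 × 0.1109 ≈ 0.875 mcg/mL.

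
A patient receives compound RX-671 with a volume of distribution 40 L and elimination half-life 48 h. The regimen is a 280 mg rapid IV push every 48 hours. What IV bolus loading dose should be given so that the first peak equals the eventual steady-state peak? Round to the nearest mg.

560 mg

f = (1/2)^(48/48) ≈ 0.500000; accumulation ratio R = 1/(1−f) ≈ 2.00000.
Loading dose to hit Cmax,ss on first dose: D_load = D_maint·R ≈ 280 × 2.00000 ≈ 560.00 mg.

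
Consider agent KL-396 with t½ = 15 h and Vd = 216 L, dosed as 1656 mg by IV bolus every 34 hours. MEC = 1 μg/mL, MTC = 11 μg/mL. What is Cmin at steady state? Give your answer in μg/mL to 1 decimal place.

2.0 μg/mL

Over one 34-h interval, 34/15 ≈ 2.2667 half-lives elapse, leaving f ≈ 0.2078 of each dose.
Single-dose peak C₀ = D/Vd = 1656/216 ≈ 7.667 μg/mL.
Steady-state trough Cmin,ss = C₀·f/(1−f) ≈ 7.667 × 0.2078/0.7922 ≈ 2.011 μg/mL.
Trough 2.0 μg/mL vs MEC 1 μg/mL: adequate.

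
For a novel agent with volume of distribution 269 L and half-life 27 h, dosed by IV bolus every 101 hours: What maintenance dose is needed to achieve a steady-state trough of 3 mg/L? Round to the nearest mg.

9981 mg

τ/t½ = 101/27 ≈ 3.7407, so f = (1/2)^(101/27) ≈ 0.074804.
Cmin,ss = (D/Vd)·f/(1−f), so D = Cmin,ss·Vd·(1−f)/f.
D = 3 × 269 × (1−f)/f ≈ 3 × 269 × 12.36827 ≈ 9981.19 mg.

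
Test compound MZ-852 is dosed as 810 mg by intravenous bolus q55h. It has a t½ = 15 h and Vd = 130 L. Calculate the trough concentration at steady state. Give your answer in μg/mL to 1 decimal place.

τ/t½ = 55/15 ≈ 3.6667, so fraction remaining f = (1/2)^(55/15) ≈ 0.0787.
Single-dose peak C₀ = D/Vd = 810/130 ≈ 6.231 μg/mL.
Steady-state trough Cmin,ss = C₀·f/(1−f) ≈ 6.231 × 0.0787/0.9213 ≈ 0.532 μg/mL.

0.5 μg/mL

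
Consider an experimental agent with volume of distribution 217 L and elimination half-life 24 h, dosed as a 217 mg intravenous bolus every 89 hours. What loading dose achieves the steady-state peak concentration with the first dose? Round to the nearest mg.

235 mg

f = (1/2)^(89/24) ≈ 0.076503; accumulation ratio R = 1/(1−f) ≈ 1.08284.
Loading dose to hit Cmax,ss on first dose: D_load = D_maint·R ≈ 217 × 1.08284 ≈ 234.98 mg.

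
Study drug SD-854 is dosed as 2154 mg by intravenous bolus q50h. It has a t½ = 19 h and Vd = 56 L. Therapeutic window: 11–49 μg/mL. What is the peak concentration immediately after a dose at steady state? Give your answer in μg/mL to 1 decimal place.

τ/t½ = 50/19 ≈ 2.6316, so fraction remaining f = (1/2)^(50/19) ≈ 0.1614.
Accumulation ratio R = 1/(1 − f) ≈ 1/0.8386 ≈ 1.1925.
Single-dose peak C₀ = D/Vd = 2154/56 ≈ 38.464 μg/mL.
Steady-state peak Cmax,ss = C₀·R ≈ 38.464 × 1.1925 ≈ 45.868 μg/mL.
Peak 45.9 μg/mL vs MTC 49 μg/mL: below toxic threshold.

45.9 μg/mL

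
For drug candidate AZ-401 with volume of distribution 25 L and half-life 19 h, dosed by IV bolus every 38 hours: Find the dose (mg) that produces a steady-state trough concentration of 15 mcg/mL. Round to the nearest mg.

τ/t½ = 38/19 ≈ 2, so f = (1/2)^(38/19) ≈ 0.250000.
Cmin,ss = (D/Vd)·f/(1−f), so D = Cmin,ss·Vd·(1−f)/f.
D = 15 × 25 × (1−f)/f ≈ 15 × 25 × 3.00000 ≈ 1125.00 mg.

1125 mg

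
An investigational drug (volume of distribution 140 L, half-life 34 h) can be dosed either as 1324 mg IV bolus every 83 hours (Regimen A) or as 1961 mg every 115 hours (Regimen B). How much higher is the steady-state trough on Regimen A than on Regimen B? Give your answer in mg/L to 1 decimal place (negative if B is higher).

Regimen A: f = (1/2)^(83/34) ≈ 0.1841; Cmin,ss = (1324/140)·f/(1−f) ≈ 2.134 mg/L.
Regimen B: f = (1/2)^(115/34) ≈ 0.0959; Cmin,ss = (1961/140)·f/(1−f) ≈ 1.486 mg/L.
Difference ≈ 2.134 − 1.486 ≈ 0.648 mg/L.

0.6 mg/L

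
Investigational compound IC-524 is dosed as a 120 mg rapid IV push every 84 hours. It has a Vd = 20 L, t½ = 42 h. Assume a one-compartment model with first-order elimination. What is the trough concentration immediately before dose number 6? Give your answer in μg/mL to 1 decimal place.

2.0 μg/mL

f = (1/2)^(τ/t½) = (1/2)^(84/42) ≈ 0.2500.
C₀ = D/Vd = 120/20 ≈ 6.000 μg/mL.
Before the 6th dose, 5 doses have been given. Superposition: Cmin = C₀·(f + f² + … + f^5).
≈ 6.000 × (0.2500 + 0.0625 + 0.0156 + 0.0039 + 0.0010) ≈ 6.000 × 0.3330 ≈ 1.998 μg/mL.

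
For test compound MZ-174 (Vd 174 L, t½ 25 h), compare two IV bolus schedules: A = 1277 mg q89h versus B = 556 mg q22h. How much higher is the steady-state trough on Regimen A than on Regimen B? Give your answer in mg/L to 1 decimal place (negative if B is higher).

Regimen A: f = (1/2)^(89/25) ≈ 0.0848; Cmin,ss = (1277/174)·f/(1−f) ≈ 0.680 mg/L.
Regimen B: f = (1/2)^(22/25) ≈ 0.5434; Cmin,ss = (556/174)·f/(1−f) ≈ 3.803 mg/L.
Difference ≈ 0.680 − 3.803 ≈ -3.123 mg/L.

-3.1 mg/L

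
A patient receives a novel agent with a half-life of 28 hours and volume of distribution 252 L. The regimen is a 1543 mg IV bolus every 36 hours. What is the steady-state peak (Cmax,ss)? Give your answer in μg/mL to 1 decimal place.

10.4 μg/mL

Over one 36-h interval, 36/28 ≈ 1.2857 half-lives elapse, leaving f ≈ 0.4102 of each dose.
Accumulation ratio R = 1/(1 − f) ≈ 1/0.5898 ≈ 1.6955.
Single-dose peak C₀ = D/Vd = 1543/252 ≈ 6.123 μg/mL.
Steady-state peak Cmax,ss = C₀·R ≈ 6.123 × 1.6955 ≈ 10.382 μg/mL.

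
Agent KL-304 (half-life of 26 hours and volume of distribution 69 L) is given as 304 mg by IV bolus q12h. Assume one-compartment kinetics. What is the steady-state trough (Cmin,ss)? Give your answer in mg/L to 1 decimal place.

τ/t½ = 12/26 ≈ 0.46154, so fraction remaining f = (1/2)^(12/26) ≈ 0.7262.
At steady state, accumulation factor R = 1/(1 − e^(−kτ)) ≈ 3.6523.
Single-dose peak C₀ = D/Vd = 304/69 ≈ 4.406 mg/L.
Cmax,ss = C₀/(1 − f) ≈ 4.406/0.2738 ≈ 16.092 mg/L.
One interval later, Cmin,ss = Cmax,ss·e^(−kτ) ≈ 16.092 × 0.7262 ≈ 11.686 mg/L.

11.7 mg/L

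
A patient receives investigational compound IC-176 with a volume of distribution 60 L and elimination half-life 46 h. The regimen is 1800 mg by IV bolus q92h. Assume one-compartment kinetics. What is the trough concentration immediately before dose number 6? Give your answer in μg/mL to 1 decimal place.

10.0 μg/mL

f = (1/2)^(τ/t½) = (1/2)^(92/46) ≈ 0.2500.
C₀ = D/Vd = 1800/60 ≈ 30.000 μg/mL.
Before the 6th dose, 5 doses have been given. Superposition: Cmin = C₀·(f + f² + … + f^5).
≈ 30.000 × (0.2500 + 0.0625 + 0.0156 + 0.0039 + 0.0010) ≈ 30.000 × 0.3330 ≈ 9.990 μg/mL.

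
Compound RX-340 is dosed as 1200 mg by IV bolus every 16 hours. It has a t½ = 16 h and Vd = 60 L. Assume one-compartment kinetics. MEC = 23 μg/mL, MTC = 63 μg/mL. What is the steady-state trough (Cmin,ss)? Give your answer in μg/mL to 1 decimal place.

20.0 μg/mL

The dosing interval is 1 half-life, so f = 2^(−1) = 0.5.
At steady state, R = 1/(1 − 0.5) = 2/1.
Single-dose peak C₀ = D/Vd = 1200/60 = 20 μg/mL.
Steady-state peak Cmax,ss = C₀·R = 20 × 2/1 ≈ 40.000 μg/mL.
Steady-state trough Cmin,ss = Cmax,ss·f ≈ 40.000 × 0.5 ≈ 20.000 μg/mL.
Trough 20.0 μg/mL vs MEC 23 μg/mL: subtherapeutic.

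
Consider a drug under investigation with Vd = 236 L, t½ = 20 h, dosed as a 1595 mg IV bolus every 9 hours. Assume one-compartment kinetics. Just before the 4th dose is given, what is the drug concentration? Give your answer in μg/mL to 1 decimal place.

11.2 μg/mL

f = (1/2)^(τ/t½) = (1/2)^(9/20) ≈ 0.7320.
C₀ = D/Vd = 1595/236 ≈ 6.758 μg/mL.
Before the 4th dose, 3 doses have been given. Superposition: Cmin = C₀·(f + f² + … + f^3).
≈ 6.758 × (0.7320 + 0.5358 + 0.3922) ≈ 6.758 × 1.6600 ≈ 11.218 μg/mL.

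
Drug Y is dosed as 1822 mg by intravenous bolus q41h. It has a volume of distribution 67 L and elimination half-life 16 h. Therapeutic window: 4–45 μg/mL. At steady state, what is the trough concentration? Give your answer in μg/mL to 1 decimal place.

τ/t½ = 41/16 ≈ 2.5625, so fraction remaining f = (1/2)^(41/16) ≈ 0.1693.
Each bolus raises the concentration by D/Vd = 1822/67 ≈ 27.194 μg/mL.
Steady-state trough Cmin,ss = C₀·f/(1−f) ≈ 27.194 × 0.1693/0.8307 ≈ 5.542 μg/mL.
Trough 5.5 μg/mL vs MEC 4 μg/mL: adequate.

5.5 μg/mL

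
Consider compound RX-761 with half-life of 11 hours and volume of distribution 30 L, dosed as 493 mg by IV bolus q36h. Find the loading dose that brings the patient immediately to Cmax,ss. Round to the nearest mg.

f = (1/2)^(36/11) ≈ 0.103469; accumulation ratio R = 1/(1−f) ≈ 1.11541.
Loading dose to hit Cmax,ss on first dose: D_load = D_maint·R ≈ 493 × 1.11541 ≈ 549.90 mg.

550 mg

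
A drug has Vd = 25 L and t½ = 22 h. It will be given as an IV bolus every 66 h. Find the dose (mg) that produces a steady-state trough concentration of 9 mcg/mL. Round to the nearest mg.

τ/t½ = 66/22 ≈ 3, so f = (1/2)^(66/22) ≈ 0.125000.
Cmin,ss = (D/Vd)·f/(1−f), so D = Cmin,ss·Vd·(1−f)/f.
D = 9 × 25 × (1−f)/f ≈ 9 × 25 × 7.00000 ≈ 1575.00 mg.

1575 mg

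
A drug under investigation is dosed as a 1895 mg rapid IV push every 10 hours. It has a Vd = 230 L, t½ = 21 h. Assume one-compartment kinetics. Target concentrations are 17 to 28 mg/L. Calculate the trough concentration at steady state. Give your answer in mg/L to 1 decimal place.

τ/t½ = 10/21 ≈ 0.47619, so fraction remaining f = (1/2)^(10/21) ≈ 0.7189.
Accumulation ratio R = 1/(1 − f) ≈ 1/0.2811 ≈ 3.5575.
Each bolus raises the concentration by D/Vd = 1895/230 ≈ 8.239 mg/L.
Steady-state peak Cmax,ss = C₀·R ≈ 8.239 × 3.5575 ≈ 29.310 mg/L.
One interval later, Cmin,ss = Cmax,ss·e^(−kτ) ≈ 29.310 × 0.7189 ≈ 21.071 mg/L.
Trough 21.1 mg/L vs MEC 17 mg/L: adequate.

21.1 mg/L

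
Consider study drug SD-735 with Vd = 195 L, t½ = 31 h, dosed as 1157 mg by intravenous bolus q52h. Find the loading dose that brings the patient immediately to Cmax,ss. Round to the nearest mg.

1683 mg

f = (1/2)^(52/31) ≈ 0.312641; accumulation ratio R = 1/(1−f) ≈ 1.45484.
Loading dose to hit Cmax,ss on first dose: D_load = D_maint·R ≈ 1157 × 1.45484 ≈ 1683.25 mg.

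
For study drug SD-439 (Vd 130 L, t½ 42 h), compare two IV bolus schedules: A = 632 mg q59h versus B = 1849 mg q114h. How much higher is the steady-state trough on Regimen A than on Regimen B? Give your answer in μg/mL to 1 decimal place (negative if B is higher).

Regimen A: f = (1/2)^(59/42) ≈ 0.3777; Cmin,ss = (632/130)·f/(1−f) ≈ 2.951 μg/mL.
Regimen B: f = (1/2)^(114/42) ≈ 0.1524; Cmin,ss = (1849/130)·f/(1−f) ≈ 2.557 μg/mL.
Difference ≈ 2.951 − 2.557 ≈ 0.394 μg/mL.

0.4 μg/mL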